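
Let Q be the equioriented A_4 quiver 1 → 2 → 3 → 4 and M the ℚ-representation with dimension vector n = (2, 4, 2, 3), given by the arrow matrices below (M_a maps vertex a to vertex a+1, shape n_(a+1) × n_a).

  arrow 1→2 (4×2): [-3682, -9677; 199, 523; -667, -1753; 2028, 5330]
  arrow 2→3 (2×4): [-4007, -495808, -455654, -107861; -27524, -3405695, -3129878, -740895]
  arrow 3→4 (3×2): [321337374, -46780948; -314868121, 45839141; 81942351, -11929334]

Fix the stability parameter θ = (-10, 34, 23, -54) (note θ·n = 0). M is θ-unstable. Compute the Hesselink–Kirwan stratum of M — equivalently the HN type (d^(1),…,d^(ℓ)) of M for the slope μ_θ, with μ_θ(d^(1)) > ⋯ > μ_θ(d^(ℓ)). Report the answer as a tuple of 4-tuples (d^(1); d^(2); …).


Via rank(M_{q-1}∘⋯∘M_p): M ≅ I[1,4]^2, I[2,2]^2, I[4,4].
μ_θ-semistable layers: μ^(1)=34; μ^(2)=1; μ^(3)=-10; μ^(4)=-54

((0, 2, 0, 0); (0, 2, 2, 2); (2, 0, 0, 0); (0, 0, 0, 1))


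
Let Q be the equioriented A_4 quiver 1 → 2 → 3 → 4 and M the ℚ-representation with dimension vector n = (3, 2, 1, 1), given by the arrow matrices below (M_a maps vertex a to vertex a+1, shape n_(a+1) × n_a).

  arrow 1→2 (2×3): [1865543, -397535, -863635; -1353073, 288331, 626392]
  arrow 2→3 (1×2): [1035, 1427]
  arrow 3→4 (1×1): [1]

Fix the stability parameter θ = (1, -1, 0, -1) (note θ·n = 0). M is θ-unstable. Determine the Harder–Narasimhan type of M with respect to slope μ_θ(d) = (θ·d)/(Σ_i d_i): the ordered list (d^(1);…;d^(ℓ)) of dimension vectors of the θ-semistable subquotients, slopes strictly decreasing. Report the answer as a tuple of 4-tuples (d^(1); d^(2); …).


Interval decomposition of M: I[1,1], I[1,2], I[1,4].
HN type (ℓ=3): μ^(1)=1; μ^(2)=0; μ^(3)=-1/4

((1, 0, 0, 0); (1, 1, 0, 0); (1, 1, 1, 1))


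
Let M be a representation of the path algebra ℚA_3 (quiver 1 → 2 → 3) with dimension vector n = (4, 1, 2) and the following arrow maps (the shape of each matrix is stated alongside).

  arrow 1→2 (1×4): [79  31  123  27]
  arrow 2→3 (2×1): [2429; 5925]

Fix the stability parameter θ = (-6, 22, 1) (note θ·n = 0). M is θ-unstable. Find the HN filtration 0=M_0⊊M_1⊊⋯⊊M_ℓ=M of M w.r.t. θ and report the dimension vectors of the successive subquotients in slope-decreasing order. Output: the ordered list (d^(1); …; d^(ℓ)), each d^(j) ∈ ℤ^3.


Via rank(M_{q-1}∘⋯∘M_p): M ≅ I[1,1]^3, I[1,3], I[3,3].
μ_θ-semistable layers: μ^(1)=23/2; μ^(2)=1; μ^(3)=-6

((0, 1, 1); (0, 0, 1); (4, 0, 0))


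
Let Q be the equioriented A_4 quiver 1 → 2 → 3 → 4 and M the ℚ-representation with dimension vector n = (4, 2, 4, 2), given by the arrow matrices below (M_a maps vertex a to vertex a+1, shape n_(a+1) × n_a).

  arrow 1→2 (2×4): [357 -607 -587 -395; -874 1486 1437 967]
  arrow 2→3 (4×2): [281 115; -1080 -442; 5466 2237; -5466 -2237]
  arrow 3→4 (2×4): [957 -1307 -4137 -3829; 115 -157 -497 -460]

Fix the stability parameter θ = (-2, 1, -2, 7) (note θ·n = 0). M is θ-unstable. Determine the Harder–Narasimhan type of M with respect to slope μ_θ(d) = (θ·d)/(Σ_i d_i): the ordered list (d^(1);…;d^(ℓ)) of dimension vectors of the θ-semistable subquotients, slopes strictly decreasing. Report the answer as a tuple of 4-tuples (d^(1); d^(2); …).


Barcode: M ≅ I[1,1]^2, I[1,4]^2, I[3,3]^2. HN layers by μ_θ (3 steps, strictly decreasing):
  μ^(1)=7; μ^(2)=-1/2; μ^(3)=-2

((0, 0, 0, 2); (0, 2, 2, 0); (4, 0, 2, 0))


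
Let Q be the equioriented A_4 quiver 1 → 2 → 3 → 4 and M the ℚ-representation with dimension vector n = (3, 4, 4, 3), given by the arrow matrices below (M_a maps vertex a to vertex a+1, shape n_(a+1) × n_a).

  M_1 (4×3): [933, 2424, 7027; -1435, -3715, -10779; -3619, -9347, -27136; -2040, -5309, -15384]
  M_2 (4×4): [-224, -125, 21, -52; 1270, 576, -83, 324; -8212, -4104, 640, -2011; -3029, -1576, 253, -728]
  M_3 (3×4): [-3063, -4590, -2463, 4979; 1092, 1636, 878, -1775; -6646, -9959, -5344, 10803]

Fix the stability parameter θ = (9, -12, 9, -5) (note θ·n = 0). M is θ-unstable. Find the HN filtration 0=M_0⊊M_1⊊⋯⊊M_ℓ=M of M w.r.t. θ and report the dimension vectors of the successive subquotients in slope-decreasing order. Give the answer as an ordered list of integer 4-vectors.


Barcode: M ≅ I[1,3], I[1,4]^2, I[2,4]. HN layers by μ_θ (4 steps, strictly decreasing):
  μ^(1)=9; μ^(2)=2; μ^(3)=-3/2; μ^(4)=-12

((0, 0, 1, 0); (0, 0, 3, 3); (3, 3, 0, 0); (0, 1, 0, 0))


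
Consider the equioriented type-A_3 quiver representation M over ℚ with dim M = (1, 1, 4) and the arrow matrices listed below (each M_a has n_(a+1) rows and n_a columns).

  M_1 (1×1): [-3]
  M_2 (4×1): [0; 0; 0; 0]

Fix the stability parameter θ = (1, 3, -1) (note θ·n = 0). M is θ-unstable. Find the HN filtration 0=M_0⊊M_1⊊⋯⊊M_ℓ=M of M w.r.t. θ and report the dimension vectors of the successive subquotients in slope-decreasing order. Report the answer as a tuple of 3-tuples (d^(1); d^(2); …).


Barcode: M ≅ I[1,2], I[3,3]^4. HN layers by μ_θ (3 steps, strictly decreasing):
  μ^(1)=3; μ^(2)=1; μ^(3)=-1

((0, 1, 0); (1, 0, 0); (0, 0, 4))


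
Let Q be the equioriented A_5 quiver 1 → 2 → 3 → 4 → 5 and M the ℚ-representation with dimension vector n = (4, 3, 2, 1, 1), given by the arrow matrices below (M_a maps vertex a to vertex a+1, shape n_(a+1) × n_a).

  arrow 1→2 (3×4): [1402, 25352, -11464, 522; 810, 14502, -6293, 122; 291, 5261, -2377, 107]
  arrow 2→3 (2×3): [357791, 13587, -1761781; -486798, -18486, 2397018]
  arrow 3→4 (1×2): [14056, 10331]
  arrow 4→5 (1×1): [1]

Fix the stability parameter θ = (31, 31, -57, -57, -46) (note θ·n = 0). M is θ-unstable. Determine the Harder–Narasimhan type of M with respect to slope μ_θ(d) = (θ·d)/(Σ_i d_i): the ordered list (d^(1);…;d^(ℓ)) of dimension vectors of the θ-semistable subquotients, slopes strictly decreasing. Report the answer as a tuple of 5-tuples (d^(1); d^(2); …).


Via rank(M_{q-1}∘⋯∘M_p): M ≅ I[1,1], I[1,2]^2, I[1,5], I[3,3].
μ_θ-semistable layers: μ^(1)=31; μ^(2)=-98/5; μ^(3)=-57

((3, 2, 0, 0, 0); (1, 1, 1, 1, 1); (0, 0, 1, 0, 0))


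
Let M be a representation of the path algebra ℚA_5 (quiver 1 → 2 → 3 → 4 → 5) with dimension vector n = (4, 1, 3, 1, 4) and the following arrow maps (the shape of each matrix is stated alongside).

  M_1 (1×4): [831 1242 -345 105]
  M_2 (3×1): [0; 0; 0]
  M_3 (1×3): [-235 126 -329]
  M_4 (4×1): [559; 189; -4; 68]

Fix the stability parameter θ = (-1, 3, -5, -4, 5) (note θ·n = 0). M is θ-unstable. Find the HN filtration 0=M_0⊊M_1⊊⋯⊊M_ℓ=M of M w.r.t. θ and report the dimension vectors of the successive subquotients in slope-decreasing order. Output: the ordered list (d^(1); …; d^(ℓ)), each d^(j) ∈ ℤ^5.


Interval decomposition of M: I[1,1]^3, I[1,2], I[3,3]^2, I[3,5], I[5,5]^3.
HN type (ℓ=5): μ^(1)=5; μ^(2)=3; μ^(3)=-1; μ^(4)=-4; μ^(5)=-5

((0, 0, 0, 0, 4); (0, 1, 0, 0, 0); (4, 0, 0, 0, 0); (0, 0, 0, 1, 0); (0, 0, 3, 0, 0))


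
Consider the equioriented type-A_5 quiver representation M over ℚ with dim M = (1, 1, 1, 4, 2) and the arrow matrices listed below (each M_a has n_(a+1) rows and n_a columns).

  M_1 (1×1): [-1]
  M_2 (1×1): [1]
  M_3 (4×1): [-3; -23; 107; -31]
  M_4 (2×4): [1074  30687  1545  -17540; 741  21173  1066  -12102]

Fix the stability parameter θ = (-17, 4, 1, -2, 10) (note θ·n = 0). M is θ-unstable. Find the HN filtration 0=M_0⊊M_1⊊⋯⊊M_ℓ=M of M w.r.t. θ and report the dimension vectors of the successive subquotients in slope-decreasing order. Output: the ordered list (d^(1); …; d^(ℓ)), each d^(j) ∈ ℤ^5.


Via rank(M_{q-1}∘⋯∘M_p): M ≅ I[1,5], I[4,4]^2, I[4,5].
μ_θ-semistable layers: μ^(1)=10; μ^(2)=1; μ^(3)=-2; μ^(4)=-17

((0, 0, 0, 0, 2); (0, 1, 1, 1, 0); (0, 0, 0, 3, 0); (1, 0, 0, 0, 0))


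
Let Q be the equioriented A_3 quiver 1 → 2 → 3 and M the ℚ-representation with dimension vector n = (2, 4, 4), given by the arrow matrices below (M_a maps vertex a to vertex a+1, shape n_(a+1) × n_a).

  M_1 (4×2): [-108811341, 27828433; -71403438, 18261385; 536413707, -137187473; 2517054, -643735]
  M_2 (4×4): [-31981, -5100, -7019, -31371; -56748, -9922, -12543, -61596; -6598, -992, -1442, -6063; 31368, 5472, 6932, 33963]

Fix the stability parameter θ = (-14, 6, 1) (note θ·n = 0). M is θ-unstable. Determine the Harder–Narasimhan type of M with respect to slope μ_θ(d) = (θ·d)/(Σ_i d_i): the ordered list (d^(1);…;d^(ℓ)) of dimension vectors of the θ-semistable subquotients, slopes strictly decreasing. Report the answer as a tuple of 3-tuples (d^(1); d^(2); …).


Barcode: M ≅ I[1,3]^2, I[2,2], I[2,3], I[3,3]. HN layers by μ_θ (4 steps, strictly decreasing):
  μ^(1)=6; μ^(2)=7/2; μ^(3)=1; μ^(4)=-14

((0, 1, 0); (0, 3, 3); (0, 0, 1); (2, 0, 0))


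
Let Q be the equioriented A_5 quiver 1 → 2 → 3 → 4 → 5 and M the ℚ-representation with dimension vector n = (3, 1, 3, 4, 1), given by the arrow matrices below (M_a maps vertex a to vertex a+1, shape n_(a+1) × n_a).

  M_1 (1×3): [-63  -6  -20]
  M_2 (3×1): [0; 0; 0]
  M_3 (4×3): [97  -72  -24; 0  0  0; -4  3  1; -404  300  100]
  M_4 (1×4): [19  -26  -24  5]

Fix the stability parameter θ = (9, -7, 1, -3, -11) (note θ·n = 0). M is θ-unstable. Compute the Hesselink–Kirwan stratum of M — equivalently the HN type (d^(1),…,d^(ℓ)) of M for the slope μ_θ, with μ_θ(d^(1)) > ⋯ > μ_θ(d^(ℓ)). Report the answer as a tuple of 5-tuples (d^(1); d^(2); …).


Via rank(M_{q-1}∘⋯∘M_p): M ≅ I[1,1]^2, I[1,2], I[3,3], I[3,4], I[3,5], I[4,4]^2.
μ_θ-semistable layers: μ^(1)=9; μ^(2)=1; μ^(3)=-1; μ^(4)=-3; μ^(5)=-13/3

((2, 0, 0, 0, 0); (1, 1, 1, 0, 0); (0, 0, 1, 1, 0); (0, 0, 0, 2, 0); (0, 0, 1, 1, 1))


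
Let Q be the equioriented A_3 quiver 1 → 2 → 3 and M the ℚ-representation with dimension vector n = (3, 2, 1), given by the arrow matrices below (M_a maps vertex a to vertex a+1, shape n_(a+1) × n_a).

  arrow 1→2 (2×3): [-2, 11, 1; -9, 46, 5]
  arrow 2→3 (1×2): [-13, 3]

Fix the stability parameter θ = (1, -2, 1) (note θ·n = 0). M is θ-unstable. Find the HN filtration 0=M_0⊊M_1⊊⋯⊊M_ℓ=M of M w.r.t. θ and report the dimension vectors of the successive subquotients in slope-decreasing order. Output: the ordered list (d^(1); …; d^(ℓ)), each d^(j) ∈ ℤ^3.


Via rank(M_{q-1}∘⋯∘M_p): M ≅ I[1,1], I[1,2], I[1,3].
μ_θ-semistable layers: μ^(1)=1; μ^(2)=-1/2

((1, 0, 1); (2, 2, 0))


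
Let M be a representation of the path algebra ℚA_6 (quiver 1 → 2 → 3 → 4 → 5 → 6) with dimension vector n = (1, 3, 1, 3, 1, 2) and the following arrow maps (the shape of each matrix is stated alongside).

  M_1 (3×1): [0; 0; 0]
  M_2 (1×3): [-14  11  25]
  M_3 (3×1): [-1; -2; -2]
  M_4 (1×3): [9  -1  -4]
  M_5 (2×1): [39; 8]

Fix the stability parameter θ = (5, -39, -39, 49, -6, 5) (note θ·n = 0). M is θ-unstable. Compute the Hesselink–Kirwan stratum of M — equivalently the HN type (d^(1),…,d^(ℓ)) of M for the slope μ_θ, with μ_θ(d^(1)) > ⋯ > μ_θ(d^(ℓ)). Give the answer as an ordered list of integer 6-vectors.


Barcode: M ≅ I[1,1], I[2,2]^2, I[2,6], I[4,4]^2, I[6,6]. HN layers by μ_θ (4 steps, strictly decreasing):
  μ^(1)=49; μ^(2)=16; μ^(3)=5; μ^(4)=-39

((0, 0, 0, 2, 0, 0); (0, 0, 0, 1, 1, 1); (1, 0, 0, 0, 0, 1); (0, 3, 1, 0, 0, 0))


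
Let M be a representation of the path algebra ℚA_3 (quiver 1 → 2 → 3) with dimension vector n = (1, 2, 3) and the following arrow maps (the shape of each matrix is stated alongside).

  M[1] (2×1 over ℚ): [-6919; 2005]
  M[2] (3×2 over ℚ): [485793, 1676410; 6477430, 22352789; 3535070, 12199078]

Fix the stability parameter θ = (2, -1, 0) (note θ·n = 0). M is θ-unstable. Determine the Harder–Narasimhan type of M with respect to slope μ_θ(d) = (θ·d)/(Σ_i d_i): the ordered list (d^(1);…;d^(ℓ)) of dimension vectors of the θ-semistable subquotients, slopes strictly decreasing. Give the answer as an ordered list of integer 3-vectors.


Barcode: M ≅ I[1,3], I[2,3], I[3,3]. HN layers by μ_θ (3 steps, strictly decreasing):
  μ^(1)=1/3; μ^(2)=0; μ^(3)=-1

((1, 1, 1); (0, 0, 2); (0, 1, 0))


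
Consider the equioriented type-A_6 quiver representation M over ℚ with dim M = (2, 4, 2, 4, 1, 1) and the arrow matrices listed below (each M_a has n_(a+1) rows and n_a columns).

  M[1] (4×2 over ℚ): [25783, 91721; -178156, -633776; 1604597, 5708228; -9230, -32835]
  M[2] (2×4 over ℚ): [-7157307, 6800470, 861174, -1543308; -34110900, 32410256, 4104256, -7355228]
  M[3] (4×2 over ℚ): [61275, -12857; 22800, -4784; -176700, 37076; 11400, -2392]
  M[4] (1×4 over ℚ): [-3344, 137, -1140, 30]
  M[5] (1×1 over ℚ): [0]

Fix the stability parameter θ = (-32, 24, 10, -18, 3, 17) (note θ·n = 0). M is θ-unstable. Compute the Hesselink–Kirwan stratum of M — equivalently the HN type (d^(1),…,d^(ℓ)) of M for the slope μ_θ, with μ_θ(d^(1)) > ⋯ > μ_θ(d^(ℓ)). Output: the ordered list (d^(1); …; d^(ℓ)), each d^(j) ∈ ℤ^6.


Via rank(M_{q-1}∘⋯∘M_p): M ≅ I[1,3], I[1,4], I[2,2]^2, I[4,4]^2, I[4,5], I[6,6].
μ_θ-semistable layers: μ^(1)=24; μ^(2)=17; μ^(3)=16/3; μ^(4)=3; μ^(5)=-18; μ^(6)=-32

((0, 2, 0, 0, 0, 0); (0, 1, 1, 0, 0, 1); (0, 1, 1, 1, 0, 0); (0, 0, 0, 0, 1, 0); (0, 0, 0, 3, 0, 0); (2, 0, 0, 0, 0, 0))


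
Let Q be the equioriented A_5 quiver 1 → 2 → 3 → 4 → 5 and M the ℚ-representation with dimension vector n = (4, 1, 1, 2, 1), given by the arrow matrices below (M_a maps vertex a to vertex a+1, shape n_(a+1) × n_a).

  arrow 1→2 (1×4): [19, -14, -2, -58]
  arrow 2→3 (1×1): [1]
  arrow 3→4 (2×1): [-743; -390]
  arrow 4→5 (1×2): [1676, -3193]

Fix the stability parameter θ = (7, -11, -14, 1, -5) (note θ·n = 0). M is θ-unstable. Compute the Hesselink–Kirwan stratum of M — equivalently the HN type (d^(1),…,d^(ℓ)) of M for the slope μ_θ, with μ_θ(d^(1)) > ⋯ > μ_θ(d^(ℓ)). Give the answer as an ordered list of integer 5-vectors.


Interval decomposition of M: I[1,1]^3, I[1,5], I[4,4].
HN type (ℓ=4): μ^(1)=7; μ^(2)=1; μ^(3)=-2; μ^(4)=-6

((3, 0, 0, 0, 0); (0, 0, 0, 1, 0); (0, 0, 0, 1, 1); (1, 1, 1, 0, 0))


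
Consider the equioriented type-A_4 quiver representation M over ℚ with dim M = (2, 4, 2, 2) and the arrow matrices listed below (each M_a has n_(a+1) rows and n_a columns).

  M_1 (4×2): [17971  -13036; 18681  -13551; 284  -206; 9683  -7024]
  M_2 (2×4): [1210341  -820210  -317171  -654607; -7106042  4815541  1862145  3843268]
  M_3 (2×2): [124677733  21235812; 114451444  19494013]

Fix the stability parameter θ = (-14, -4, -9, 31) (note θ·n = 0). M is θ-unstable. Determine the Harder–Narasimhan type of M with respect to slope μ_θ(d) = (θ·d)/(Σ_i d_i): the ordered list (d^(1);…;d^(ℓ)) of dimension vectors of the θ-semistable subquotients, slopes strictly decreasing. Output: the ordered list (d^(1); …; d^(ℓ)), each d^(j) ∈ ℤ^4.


Via rank(M_{q-1}∘⋯∘M_p): M ≅ I[1,2], I[1,4], I[2,2], I[2,4].
μ_θ-semistable layers: μ^(1)=31; μ^(2)=-4; μ^(3)=-13/2; μ^(4)=-14

((0, 0, 0, 2); (0, 2, 0, 0); (0, 2, 2, 0); (2, 0, 0, 0))


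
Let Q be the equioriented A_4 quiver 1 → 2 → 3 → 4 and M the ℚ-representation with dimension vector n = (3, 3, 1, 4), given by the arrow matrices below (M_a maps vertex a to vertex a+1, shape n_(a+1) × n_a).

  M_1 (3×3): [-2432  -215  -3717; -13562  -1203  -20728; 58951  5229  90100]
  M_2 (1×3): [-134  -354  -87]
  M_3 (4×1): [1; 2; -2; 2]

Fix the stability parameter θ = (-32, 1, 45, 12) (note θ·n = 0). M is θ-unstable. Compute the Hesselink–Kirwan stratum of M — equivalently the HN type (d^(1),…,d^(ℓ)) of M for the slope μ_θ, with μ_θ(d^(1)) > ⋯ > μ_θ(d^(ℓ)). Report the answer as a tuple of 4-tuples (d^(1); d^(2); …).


Via rank(M_{q-1}∘⋯∘M_p): M ≅ I[1,2]^2, I[1,4], I[4,4]^3.
μ_θ-semistable layers: μ^(1)=57/2; μ^(2)=12; μ^(3)=1; μ^(4)=-32

((0, 0, 1, 1); (0, 0, 0, 3); (0, 3, 0, 0); (3, 0, 0, 0))


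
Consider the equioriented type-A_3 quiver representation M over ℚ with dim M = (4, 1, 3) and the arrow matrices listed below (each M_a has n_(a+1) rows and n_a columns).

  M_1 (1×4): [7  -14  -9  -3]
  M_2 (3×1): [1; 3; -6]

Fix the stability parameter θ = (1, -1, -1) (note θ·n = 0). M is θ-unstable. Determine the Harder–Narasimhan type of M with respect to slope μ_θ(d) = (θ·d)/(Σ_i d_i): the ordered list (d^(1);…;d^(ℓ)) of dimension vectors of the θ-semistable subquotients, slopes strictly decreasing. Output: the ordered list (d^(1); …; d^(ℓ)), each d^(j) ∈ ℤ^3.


Interval decomposition of M: I[1,1]^3, I[1,3], I[3,3]^2.
HN type (ℓ=3): μ^(1)=1; μ^(2)=-1/3; μ^(3)=-1

((3, 0, 0); (1, 1, 1); (0, 0, 2))


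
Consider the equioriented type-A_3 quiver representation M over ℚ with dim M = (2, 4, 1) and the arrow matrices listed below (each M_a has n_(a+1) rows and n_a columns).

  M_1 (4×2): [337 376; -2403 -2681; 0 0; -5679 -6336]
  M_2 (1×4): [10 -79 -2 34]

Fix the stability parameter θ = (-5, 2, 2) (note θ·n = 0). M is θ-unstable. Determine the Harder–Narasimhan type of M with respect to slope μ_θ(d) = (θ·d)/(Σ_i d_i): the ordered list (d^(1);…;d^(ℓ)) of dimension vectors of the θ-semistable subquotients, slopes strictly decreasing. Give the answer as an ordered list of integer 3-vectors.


Interval decomposition of M: I[1,2], I[1,3], I[2,2]^2.
HN type (ℓ=2): μ^(1)=2; μ^(2)=-5

((0, 4, 1); (2, 0, 0))


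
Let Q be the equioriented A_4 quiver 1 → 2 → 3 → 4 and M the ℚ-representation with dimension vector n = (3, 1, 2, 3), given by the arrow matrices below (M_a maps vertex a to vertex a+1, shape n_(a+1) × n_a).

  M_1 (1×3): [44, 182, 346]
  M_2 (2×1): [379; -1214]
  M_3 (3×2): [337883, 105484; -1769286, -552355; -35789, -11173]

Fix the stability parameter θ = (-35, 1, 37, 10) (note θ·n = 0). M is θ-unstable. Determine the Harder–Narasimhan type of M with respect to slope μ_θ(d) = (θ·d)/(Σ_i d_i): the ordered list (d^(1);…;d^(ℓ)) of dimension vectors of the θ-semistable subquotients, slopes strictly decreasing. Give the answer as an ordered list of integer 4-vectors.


Via rank(M_{q-1}∘⋯∘M_p): M ≅ I[1,1]^2, I[1,4], I[3,4], I[4,4].
μ_θ-semistable layers: μ^(1)=47/2; μ^(2)=10; μ^(3)=1; μ^(4)=-35

((0, 0, 2, 2); (0, 0, 0, 1); (0, 1, 0, 0); (3, 0, 0, 0))


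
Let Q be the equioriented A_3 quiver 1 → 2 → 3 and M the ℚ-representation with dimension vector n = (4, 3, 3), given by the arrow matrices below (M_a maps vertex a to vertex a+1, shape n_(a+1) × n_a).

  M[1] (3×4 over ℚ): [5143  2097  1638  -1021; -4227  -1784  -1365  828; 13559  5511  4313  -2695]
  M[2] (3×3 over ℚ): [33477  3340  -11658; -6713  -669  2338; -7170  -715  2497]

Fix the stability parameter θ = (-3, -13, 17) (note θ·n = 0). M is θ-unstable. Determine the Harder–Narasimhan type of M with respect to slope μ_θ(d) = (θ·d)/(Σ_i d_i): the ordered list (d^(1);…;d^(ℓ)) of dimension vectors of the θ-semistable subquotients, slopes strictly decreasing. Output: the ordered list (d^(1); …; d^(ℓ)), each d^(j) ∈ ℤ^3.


Barcode: M ≅ I[1,1], I[1,3]^3. HN layers by μ_θ (3 steps, strictly decreasing):
  μ^(1)=17; μ^(2)=-3; μ^(3)=-8

((0, 0, 3); (1, 0, 0); (3, 3, 0))


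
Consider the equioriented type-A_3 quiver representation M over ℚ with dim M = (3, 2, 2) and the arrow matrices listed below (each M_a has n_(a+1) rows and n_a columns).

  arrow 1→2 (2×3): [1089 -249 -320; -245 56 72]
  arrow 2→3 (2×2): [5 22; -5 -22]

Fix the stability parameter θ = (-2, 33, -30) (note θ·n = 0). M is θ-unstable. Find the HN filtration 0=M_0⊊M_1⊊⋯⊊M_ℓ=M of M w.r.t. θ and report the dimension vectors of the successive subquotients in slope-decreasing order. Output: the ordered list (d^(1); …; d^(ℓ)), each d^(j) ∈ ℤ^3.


Via rank(M_{q-1}∘⋯∘M_p): M ≅ I[1,1], I[1,2], I[1,3], I[3,3].
μ_θ-semistable layers: μ^(1)=33; μ^(2)=3/2; μ^(3)=-2; μ^(4)=-30

((0, 1, 0); (0, 1, 1); (3, 0, 0); (0, 0, 1))


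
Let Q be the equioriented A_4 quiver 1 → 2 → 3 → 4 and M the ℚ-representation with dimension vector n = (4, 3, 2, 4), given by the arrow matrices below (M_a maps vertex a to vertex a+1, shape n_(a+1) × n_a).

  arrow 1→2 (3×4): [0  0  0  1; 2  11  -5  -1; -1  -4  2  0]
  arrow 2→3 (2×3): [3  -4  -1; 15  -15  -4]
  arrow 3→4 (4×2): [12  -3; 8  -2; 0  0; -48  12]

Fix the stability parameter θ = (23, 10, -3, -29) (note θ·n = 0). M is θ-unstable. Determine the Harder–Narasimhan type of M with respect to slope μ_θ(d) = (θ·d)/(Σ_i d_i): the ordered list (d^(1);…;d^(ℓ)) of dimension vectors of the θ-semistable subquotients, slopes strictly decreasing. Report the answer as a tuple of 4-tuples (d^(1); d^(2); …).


Via rank(M_{q-1}∘⋯∘M_p): M ≅ I[1,1], I[1,2], I[1,3], I[1,4], I[4,4]^3.
μ_θ-semistable layers: μ^(1)=23; μ^(2)=33/2; μ^(3)=10; μ^(4)=1/4; μ^(5)=-29

((1, 0, 0, 0); (1, 1, 0, 0); (1, 1, 1, 0); (1, 1, 1, 1); (0, 0, 0, 3))


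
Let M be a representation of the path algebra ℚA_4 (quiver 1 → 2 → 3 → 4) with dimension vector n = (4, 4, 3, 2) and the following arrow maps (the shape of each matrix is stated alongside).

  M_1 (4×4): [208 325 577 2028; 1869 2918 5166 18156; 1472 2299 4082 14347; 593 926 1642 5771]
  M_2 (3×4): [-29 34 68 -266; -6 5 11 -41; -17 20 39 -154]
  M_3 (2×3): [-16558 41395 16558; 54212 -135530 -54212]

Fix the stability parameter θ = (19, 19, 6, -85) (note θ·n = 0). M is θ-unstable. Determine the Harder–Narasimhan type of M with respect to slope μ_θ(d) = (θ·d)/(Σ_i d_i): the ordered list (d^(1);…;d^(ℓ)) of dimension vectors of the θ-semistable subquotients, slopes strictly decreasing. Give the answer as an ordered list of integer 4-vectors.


Barcode: M ≅ I[1,2], I[1,3]^2, I[1,4], I[4,4]. HN layers by μ_θ (4 steps, strictly decreasing):
  μ^(1)=19; μ^(2)=44/3; μ^(3)=-41/4; μ^(4)=-85

((1, 1, 0, 0); (2, 2, 2, 0); (1, 1, 1, 1); (0, 0, 0, 1))


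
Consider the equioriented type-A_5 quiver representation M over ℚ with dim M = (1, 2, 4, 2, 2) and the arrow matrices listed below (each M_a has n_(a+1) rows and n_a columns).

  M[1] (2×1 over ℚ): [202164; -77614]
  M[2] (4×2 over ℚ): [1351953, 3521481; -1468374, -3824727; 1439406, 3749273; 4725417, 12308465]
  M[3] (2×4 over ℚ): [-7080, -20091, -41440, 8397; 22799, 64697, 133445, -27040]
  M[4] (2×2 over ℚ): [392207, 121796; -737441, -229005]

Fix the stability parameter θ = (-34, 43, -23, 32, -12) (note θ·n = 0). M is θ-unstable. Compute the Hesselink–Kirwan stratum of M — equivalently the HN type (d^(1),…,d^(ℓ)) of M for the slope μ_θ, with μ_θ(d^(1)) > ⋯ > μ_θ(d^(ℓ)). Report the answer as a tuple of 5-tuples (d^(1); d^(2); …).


Interval decomposition of M: I[1,5], I[2,5], I[3,3]^2.
HN type (ℓ=3): μ^(1)=10; μ^(2)=-23; μ^(3)=-34

((0, 2, 2, 2, 2); (0, 0, 2, 0, 0); (1, 0, 0, 0, 0))


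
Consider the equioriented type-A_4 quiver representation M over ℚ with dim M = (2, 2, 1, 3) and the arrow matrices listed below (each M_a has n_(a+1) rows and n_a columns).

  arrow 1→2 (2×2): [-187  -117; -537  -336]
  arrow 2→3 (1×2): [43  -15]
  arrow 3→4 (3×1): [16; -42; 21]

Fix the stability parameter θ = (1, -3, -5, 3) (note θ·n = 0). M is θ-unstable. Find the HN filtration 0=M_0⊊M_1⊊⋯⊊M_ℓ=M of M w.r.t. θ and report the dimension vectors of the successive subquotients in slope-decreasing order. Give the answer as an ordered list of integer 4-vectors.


Via rank(M_{q-1}∘⋯∘M_p): M ≅ I[1,2], I[1,4], I[4,4]^2.
μ_θ-semistable layers: μ^(1)=3; μ^(2)=-1; μ^(3)=-7/3

((0, 0, 0, 3); (1, 1, 0, 0); (1, 1, 1, 0))


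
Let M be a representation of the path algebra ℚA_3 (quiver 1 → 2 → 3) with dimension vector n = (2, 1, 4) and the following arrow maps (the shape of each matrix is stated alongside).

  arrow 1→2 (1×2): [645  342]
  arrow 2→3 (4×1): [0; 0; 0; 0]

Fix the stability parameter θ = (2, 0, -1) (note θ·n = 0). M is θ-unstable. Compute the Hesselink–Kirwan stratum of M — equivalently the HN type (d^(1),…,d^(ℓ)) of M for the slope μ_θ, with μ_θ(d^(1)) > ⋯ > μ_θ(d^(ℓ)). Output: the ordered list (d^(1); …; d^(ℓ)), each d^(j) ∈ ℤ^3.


Barcode: M ≅ I[1,1], I[1,2], I[3,3]^4. HN layers by μ_θ (3 steps, strictly decreasing):
  μ^(1)=2; μ^(2)=1; μ^(3)=-1

((1, 0, 0); (1, 1, 0); (0, 0, 4))


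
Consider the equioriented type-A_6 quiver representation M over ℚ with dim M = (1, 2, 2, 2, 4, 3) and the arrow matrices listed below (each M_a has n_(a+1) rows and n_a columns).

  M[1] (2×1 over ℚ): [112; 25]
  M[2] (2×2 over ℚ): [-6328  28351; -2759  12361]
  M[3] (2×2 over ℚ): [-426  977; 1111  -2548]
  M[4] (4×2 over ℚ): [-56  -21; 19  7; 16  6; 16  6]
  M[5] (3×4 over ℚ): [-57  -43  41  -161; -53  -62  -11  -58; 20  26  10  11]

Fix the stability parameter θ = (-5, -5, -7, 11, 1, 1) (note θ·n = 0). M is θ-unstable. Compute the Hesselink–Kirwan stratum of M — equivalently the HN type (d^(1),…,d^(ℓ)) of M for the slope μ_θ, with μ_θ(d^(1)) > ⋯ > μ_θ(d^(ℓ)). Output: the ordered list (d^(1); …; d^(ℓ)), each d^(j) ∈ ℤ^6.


Interval decomposition of M: I[1,6], I[2,6], I[5,5], I[5,6].
HN type (ℓ=4): μ^(1)=13/3; μ^(2)=1; μ^(3)=-17/3; μ^(4)=-6

((0, 0, 0, 2, 2, 2); (0, 0, 0, 0, 2, 1); (1, 1, 1, 0, 0, 0); (0, 1, 1, 0, 0, 0))


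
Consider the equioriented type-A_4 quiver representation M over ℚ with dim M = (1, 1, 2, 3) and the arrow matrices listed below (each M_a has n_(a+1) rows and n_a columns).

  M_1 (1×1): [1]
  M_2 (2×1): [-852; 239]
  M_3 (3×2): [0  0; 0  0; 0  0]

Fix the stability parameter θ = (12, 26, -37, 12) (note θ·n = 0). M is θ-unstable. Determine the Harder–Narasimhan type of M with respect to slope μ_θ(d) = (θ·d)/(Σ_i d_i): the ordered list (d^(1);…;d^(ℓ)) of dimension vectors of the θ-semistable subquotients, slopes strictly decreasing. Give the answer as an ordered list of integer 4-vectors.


Via rank(M_{q-1}∘⋯∘M_p): M ≅ I[1,3], I[3,3], I[4,4]^3.
μ_θ-semistable layers: μ^(1)=12; μ^(2)=1/3; μ^(3)=-37

((0, 0, 0, 3); (1, 1, 1, 0); (0, 0, 1, 0))


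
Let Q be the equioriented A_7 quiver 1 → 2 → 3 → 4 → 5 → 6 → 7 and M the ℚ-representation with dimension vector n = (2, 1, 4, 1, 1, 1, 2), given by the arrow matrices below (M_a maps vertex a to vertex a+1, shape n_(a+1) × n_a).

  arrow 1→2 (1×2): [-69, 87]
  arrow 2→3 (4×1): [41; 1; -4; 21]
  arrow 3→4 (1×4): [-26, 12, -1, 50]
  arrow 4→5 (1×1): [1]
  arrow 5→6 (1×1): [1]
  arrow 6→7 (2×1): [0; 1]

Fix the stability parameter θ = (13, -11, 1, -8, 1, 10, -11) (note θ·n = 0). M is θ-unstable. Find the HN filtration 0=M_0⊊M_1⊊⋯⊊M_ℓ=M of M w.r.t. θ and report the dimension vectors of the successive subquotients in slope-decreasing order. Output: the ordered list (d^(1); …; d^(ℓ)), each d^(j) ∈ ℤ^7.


Interval decomposition of M: I[1,1], I[1,3], I[3,3]^2, I[3,7], I[7,7].
HN type (ℓ=5): μ^(1)=13; μ^(2)=1; μ^(3)=0; μ^(4)=-7/2; μ^(5)=-11

((1, 0, 0, 0, 0, 0, 0); (1, 1, 3, 0, 0, 0, 0); (0, 0, 0, 0, 1, 1, 1); (0, 0, 1, 1, 0, 0, 0); (0, 0, 0, 0, 0, 0, 1))


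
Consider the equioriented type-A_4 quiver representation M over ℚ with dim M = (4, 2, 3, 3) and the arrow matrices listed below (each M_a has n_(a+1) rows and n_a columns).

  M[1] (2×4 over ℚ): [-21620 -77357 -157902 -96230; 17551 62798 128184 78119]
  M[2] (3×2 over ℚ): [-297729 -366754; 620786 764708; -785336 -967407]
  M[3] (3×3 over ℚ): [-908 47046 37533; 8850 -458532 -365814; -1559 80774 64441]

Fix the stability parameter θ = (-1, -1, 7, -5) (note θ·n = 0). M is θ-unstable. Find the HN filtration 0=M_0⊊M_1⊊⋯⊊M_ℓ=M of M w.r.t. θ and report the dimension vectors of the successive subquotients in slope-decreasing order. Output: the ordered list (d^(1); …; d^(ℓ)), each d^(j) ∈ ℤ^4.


Via rank(M_{q-1}∘⋯∘M_p): M ≅ I[1,1]^2, I[1,4]^2, I[3,3], I[4,4].
μ_θ-semistable layers: μ^(1)=7; μ^(2)=1; μ^(3)=-1; μ^(4)=-5

((0, 0, 1, 0); (0, 0, 2, 2); (4, 2, 0, 0); (0, 0, 0, 1))


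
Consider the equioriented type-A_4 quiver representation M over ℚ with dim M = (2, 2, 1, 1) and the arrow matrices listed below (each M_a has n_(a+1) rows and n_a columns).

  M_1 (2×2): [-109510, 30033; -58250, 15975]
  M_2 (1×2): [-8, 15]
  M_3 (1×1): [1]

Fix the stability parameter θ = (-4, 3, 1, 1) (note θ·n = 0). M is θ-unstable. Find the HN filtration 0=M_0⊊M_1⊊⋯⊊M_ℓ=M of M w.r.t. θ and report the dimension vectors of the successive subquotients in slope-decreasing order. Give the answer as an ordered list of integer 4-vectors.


Interval decomposition of M: I[1,1], I[1,4], I[2,2].
HN type (ℓ=3): μ^(1)=3; μ^(2)=5/3; μ^(3)=-4

((0, 1, 0, 0); (0, 1, 1, 1); (2, 0, 0, 0))


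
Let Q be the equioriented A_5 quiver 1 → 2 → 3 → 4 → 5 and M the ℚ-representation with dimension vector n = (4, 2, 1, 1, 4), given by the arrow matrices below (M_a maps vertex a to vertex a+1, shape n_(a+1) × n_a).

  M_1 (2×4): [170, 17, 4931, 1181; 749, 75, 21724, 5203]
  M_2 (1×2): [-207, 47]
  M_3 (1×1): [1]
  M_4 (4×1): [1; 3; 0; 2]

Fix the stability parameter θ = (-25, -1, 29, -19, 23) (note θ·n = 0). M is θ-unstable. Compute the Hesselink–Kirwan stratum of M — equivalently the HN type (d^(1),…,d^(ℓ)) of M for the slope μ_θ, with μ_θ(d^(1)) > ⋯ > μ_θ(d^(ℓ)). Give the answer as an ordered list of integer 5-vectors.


Interval decomposition of M: I[1,1]^2, I[1,2], I[1,5], I[5,5]^3.
HN type (ℓ=4): μ^(1)=23; μ^(2)=5; μ^(3)=-1; μ^(4)=-25

((0, 0, 0, 0, 4); (0, 0, 1, 1, 0); (0, 2, 0, 0, 0); (4, 0, 0, 0, 0))


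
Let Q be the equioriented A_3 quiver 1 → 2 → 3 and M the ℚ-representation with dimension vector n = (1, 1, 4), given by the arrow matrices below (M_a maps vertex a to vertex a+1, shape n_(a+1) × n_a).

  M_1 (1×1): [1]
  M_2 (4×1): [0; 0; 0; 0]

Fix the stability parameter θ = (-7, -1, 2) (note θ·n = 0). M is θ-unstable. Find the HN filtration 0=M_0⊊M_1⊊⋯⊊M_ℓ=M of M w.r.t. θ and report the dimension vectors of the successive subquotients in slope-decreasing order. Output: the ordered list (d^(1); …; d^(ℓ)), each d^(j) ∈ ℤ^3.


Barcode: M ≅ I[1,2], I[3,3]^4. HN layers by μ_θ (3 steps, strictly decreasing):
  μ^(1)=2; μ^(2)=-1; μ^(3)=-7

((0, 0, 4); (0, 1, 0); (1, 0, 0))


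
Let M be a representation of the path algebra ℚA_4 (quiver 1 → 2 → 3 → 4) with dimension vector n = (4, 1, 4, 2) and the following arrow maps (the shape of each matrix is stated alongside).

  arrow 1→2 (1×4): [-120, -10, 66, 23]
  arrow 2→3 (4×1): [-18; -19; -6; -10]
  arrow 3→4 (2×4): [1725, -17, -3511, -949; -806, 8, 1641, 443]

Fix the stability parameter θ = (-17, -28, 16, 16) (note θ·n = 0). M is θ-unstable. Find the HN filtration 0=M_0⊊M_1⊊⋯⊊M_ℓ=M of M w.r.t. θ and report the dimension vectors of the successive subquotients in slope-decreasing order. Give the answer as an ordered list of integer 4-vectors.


Interval decomposition of M: I[1,1]^3, I[1,4], I[3,3]^2, I[3,4].
HN type (ℓ=3): μ^(1)=16; μ^(2)=-17; μ^(3)=-45/2

((0, 0, 4, 2); (3, 0, 0, 0); (1, 1, 0, 0))


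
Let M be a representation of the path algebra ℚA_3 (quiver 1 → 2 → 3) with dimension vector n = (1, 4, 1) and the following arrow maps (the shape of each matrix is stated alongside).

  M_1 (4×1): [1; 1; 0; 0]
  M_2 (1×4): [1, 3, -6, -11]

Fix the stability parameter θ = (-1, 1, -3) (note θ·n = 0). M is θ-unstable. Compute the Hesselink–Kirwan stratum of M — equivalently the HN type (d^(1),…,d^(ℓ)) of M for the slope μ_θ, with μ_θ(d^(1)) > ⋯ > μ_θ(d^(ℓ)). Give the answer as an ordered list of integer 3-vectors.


Via rank(M_{q-1}∘⋯∘M_p): M ≅ I[1,3], I[2,2]^3.
μ_θ-semistable layers: μ^(1)=1; μ^(2)=-1

((0, 3, 0); (1, 1, 1))


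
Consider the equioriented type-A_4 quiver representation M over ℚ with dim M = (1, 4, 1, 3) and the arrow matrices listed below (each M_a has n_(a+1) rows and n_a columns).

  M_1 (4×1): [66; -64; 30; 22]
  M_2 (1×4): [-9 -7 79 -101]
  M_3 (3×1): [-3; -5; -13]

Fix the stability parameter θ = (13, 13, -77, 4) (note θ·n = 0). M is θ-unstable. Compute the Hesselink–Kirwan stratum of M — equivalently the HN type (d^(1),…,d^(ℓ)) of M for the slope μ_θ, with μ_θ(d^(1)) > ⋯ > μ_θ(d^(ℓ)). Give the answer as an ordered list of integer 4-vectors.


Via rank(M_{q-1}∘⋯∘M_p): M ≅ I[1,4], I[2,2]^3, I[4,4]^2.
μ_θ-semistable layers: μ^(1)=13; μ^(2)=4; μ^(3)=-17

((0, 3, 0, 0); (0, 0, 0, 3); (1, 1, 1, 0))


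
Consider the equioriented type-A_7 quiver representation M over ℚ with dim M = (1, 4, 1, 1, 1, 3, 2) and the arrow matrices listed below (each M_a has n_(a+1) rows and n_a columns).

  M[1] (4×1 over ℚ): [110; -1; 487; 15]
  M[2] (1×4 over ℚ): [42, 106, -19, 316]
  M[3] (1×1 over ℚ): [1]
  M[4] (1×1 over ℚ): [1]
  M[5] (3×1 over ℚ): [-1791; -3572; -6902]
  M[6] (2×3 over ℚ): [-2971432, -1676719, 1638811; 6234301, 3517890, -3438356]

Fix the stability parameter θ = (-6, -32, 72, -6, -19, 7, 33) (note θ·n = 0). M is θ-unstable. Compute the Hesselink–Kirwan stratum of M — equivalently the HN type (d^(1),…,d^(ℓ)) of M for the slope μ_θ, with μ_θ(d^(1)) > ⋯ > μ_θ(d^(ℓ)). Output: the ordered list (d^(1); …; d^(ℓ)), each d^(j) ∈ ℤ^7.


Via rank(M_{q-1}∘⋯∘M_p): M ≅ I[1,7], I[2,2]^3, I[6,6], I[6,7].
μ_θ-semistable layers: μ^(1)=33; μ^(2)=27/2; μ^(3)=7; μ^(4)=-19; μ^(5)=-32

((0, 0, 0, 0, 0, 0, 2); (0, 0, 1, 1, 1, 1, 0); (0, 0, 0, 0, 0, 2, 0); (1, 1, 0, 0, 0, 0, 0); (0, 3, 0, 0, 0, 0, 0))


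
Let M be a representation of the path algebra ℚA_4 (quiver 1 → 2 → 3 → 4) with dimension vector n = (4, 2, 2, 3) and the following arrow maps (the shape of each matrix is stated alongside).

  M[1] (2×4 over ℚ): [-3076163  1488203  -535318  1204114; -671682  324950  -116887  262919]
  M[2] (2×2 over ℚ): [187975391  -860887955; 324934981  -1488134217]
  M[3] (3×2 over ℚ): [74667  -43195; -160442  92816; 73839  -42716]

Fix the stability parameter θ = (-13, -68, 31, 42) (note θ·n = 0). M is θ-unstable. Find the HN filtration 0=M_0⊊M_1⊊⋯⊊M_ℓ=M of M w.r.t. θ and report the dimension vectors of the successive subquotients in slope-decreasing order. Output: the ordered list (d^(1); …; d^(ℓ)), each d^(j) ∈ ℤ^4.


Interval decomposition of M: I[1,1]^2, I[1,4]^2, I[4,4].
HN type (ℓ=4): μ^(1)=42; μ^(2)=31; μ^(3)=-13; μ^(4)=-81/2

((0, 0, 0, 3); (0, 0, 2, 0); (2, 0, 0, 0); (2, 2, 0, 0))


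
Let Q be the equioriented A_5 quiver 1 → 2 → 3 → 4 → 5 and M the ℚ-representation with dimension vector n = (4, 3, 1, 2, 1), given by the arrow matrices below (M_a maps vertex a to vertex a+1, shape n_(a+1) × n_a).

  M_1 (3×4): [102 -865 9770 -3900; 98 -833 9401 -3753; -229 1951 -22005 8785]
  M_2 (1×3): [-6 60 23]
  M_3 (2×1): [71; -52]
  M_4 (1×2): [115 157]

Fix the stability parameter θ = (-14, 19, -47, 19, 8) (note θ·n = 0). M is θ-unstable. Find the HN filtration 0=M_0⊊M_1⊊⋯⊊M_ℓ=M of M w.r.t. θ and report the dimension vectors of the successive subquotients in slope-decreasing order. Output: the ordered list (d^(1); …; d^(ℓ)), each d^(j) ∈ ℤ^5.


Via rank(M_{q-1}∘⋯∘M_p): M ≅ I[1,1], I[1,2]^2, I[1,5], I[4,4].
μ_θ-semistable layers: μ^(1)=19; μ^(2)=27/2; μ^(3)=-14

((0, 2, 0, 1, 0); (0, 0, 0, 1, 1); (4, 1, 1, 0, 0))


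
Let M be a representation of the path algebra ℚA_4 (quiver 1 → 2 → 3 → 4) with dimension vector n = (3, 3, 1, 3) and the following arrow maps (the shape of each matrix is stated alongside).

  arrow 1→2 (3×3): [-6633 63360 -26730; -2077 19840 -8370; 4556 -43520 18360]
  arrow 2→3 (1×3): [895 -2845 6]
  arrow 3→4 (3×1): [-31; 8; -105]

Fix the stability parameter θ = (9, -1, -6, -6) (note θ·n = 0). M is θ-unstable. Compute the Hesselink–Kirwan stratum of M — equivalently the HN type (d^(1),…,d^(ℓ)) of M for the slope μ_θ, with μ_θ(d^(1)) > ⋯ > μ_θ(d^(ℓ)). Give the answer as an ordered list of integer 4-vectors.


Via rank(M_{q-1}∘⋯∘M_p): M ≅ I[1,1]^2, I[1,4], I[2,2]^2, I[4,4]^2.
μ_θ-semistable layers: μ^(1)=9; μ^(2)=-1; μ^(3)=-6

((2, 0, 0, 0); (1, 3, 1, 1); (0, 0, 0, 2))


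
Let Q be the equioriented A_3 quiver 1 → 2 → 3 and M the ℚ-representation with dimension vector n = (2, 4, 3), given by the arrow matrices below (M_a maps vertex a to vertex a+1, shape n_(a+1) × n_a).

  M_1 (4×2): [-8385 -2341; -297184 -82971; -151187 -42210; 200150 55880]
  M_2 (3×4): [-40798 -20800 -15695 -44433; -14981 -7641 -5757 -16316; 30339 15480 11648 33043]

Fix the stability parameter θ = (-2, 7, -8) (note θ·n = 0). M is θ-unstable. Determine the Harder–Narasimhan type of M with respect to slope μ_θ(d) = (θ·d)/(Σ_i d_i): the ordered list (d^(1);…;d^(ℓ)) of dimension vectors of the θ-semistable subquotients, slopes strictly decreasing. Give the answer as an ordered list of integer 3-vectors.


Interval decomposition of M: I[1,3]^2, I[2,2], I[2,3].
HN type (ℓ=3): μ^(1)=7; μ^(2)=-1/2; μ^(3)=-2

((0, 1, 0); (0, 3, 3); (2, 0, 0))


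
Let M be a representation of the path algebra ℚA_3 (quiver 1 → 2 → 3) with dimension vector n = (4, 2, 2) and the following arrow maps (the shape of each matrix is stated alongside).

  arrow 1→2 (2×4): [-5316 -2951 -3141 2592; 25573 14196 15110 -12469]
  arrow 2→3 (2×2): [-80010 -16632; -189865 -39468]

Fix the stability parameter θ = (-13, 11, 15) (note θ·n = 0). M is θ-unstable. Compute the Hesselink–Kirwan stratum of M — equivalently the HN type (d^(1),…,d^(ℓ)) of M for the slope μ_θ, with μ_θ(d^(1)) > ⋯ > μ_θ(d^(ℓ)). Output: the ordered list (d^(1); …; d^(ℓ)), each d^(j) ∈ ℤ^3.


Via rank(M_{q-1}∘⋯∘M_p): M ≅ I[1,1]^2, I[1,2], I[1,3], I[3,3].
μ_θ-semistable layers: μ^(1)=15; μ^(2)=11; μ^(3)=-13

((0, 0, 2); (0, 2, 0); (4, 0, 0))


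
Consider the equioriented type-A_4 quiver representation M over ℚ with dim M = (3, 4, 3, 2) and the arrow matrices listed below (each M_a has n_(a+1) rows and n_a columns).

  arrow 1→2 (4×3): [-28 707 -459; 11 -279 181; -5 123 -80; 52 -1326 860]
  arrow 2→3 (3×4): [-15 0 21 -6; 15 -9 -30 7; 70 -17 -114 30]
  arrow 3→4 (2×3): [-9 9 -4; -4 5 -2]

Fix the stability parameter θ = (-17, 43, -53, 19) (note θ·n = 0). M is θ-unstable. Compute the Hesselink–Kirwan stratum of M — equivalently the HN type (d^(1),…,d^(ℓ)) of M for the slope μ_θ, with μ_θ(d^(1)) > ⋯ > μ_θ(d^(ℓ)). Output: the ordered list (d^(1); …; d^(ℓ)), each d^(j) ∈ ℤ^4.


Interval decomposition of M: I[1,3], I[1,4]^2, I[2,2].
HN type (ℓ=4): μ^(1)=43; μ^(2)=19; μ^(3)=-5; μ^(4)=-17

((0, 1, 0, 0); (0, 0, 0, 2); (0, 3, 3, 0); (3, 0, 0, 0))


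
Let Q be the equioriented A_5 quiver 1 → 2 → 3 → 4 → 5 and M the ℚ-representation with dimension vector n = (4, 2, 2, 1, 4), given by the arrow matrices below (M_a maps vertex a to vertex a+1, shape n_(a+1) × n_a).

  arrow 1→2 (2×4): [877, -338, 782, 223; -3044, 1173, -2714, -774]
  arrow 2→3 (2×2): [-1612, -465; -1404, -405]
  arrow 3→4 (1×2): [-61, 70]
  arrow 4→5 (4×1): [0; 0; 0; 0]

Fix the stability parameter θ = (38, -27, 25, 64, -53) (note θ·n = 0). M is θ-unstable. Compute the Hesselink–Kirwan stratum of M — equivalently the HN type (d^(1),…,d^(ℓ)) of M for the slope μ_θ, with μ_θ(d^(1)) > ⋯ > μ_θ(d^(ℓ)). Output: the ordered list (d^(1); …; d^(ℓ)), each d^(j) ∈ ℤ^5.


Barcode: M ≅ I[1,1]^2, I[1,2], I[1,4], I[3,3], I[5,5]^4. HN layers by μ_θ (5 steps, strictly decreasing):
  μ^(1)=64; μ^(2)=38; μ^(3)=25; μ^(4)=11/2; μ^(5)=-53

((0, 0, 0, 1, 0); (2, 0, 0, 0, 0); (0, 0, 2, 0, 0); (2, 2, 0, 0, 0); (0, 0, 0, 0, 4))
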